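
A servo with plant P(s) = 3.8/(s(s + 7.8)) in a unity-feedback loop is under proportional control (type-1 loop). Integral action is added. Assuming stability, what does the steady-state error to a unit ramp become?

The integrator raises the loop to type 2, so K_v → ∞ and e_ss to a ramp is zero.

0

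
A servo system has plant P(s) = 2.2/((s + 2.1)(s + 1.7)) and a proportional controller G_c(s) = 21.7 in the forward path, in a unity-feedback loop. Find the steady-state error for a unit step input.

0.0696

The loop is type 0. Static position error constant K_pos = G_c(0)·P(0) = 21.7·0.6162 = 13.37.
Steady-state error to a unit step: e_ss = 1/(1+K_pos) = 1/14.37 = 0.0696.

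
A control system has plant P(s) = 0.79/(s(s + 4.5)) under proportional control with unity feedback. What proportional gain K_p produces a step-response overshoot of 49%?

From %OS = 100·exp(−πζ/√(1−ζ²)) = 49%, ζ = −ln(0.49)/√(π²+ln²(0.49)) = 0.2214.
Characteristic equation s² + 4.5s + 0.79K_p = 0 gives ζ = 4.5/(2√(0.79K_p)).
Setting ζ = 0.2214: √(0.79K_p) = 4.5/(2·0.2214) = 10.16, so K_p = 103.3/0.79 = 131.

K_p = 131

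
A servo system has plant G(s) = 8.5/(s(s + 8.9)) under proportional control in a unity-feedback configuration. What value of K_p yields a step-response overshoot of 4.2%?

From %OS = 100·exp(−πζ/√(1−ζ²)) = 4.2%, ζ = −ln(0.042)/√(π²+ln²(0.042)) = 0.7103.
Characteristic equation s² + 8.9s + 8.5K_p = 0 gives ζ = 8.9/(2√(8.5K_p)).
Setting ζ = 0.7103: √(8.5K_p) = 8.9/(2·0.7103) = 6.265, so K_p = 39.25/8.5 = 4.62.

K_p = 4.62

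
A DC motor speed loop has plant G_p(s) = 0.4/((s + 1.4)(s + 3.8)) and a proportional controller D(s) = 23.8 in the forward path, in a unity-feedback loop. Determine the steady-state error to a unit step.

0.358

The loop is type 0. Static position error constant K_pos = D(0)·G_p(0) = 23.8·0.07519 = 1.789.
Steady-state error to a unit step: e_ss = 1/(1+K_pos) = 1/2.789 = 0.358.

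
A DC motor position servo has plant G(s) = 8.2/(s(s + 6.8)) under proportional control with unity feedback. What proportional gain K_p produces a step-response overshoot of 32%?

K_p = 12.1

From %OS = 100·exp(−πζ/√(1−ζ²)) = 32%, ζ = −ln(0.32)/√(π²+ln²(0.32)) = 0.341.
Characteristic equation s² + 6.8s + 8.2K_p = 0 gives ζ = 6.8/(2√(8.2K_p)).
Setting ζ = 0.341: √(8.2K_p) = 6.8/(2·0.341) = 9.972, so K_p = 99.44/8.2 = 12.1.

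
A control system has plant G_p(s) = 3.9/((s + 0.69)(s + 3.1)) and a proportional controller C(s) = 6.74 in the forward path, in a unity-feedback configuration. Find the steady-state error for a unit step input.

The loop is type 0. Static position error constant K_pos = C(0)·G_p(0) = 6.74·1.823 = 12.29.
Steady-state error to a unit step: e_ss = 1/(1+K_pos) = 1/13.29 = 0.0753.

0.0753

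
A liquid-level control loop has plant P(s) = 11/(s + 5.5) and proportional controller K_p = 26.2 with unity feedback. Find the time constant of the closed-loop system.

τ = 0.0034 s

Closed-loop transfer function: T(s) = K_p·P(s)/(1 + K_p·P(s)) = 288.2/(s + 5.5 + 288.2) = 288.2/(s + 293.7).
Time constant τ = 1/293.7 = 0.0034 s.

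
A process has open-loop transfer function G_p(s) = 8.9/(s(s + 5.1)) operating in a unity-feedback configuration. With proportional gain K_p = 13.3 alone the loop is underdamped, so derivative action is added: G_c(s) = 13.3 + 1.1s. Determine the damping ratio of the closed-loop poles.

Forward path: (13.3 + 1.1s)·8.9/(s(s+5.1)). The closed-loop characteristic equation is s² + (5.1 + 8.9·1.1)s + 8.9·13.3 = 0.
That is s² + 14.89s + 118.4 = 0, so ω_n = 10.88 rad/s and ζ = 14.89/(2·10.88) = 0.6843.

ζ = 0.684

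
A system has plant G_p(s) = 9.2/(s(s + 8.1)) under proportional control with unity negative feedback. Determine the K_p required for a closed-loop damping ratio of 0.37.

Closed-loop characteristic equation: s² + 8.1s + K_p·9.2 = 0.
So ω_n = √(9.2K_p) and 2ζω_n = 8.1, giving ζ = 8.1/(2√(9.2K_p)).
Setting ζ = 0.37: √(9.2K_p) = 8.1/(2·0.37) = 10.95, so K_p = 119.8/9.2 = 13.

K_p = 13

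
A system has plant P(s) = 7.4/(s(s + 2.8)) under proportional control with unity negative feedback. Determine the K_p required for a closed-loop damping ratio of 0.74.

K_p = 0.484

Closed-loop characteristic equation: s² + 2.8s + K_p·7.4 = 0.
So ω_n = √(7.4K_p) and 2ζω_n = 2.8, giving ζ = 2.8/(2√(7.4K_p)).
Setting ζ = 0.74: √(7.4K_p) = 2.8/(2·0.74) = 1.892, so K_p = 3.579/7.4 = 0.484.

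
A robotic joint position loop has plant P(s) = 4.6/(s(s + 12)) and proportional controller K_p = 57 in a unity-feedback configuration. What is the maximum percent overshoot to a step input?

28.6%

Closed-loop characteristic equation: s² + 12s + 262.2 = 0, so ω_n = 16.19 rad/s and ζ = 12/(2·16.19) = 0.3705.
%OS = 100·exp(−πζ/√(1−ζ²)) = 100·exp(−π·0.3705/√0.8627) = 28.6%.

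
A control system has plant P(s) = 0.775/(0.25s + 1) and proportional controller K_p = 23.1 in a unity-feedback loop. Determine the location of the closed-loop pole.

Closed loop: T(s) = K_p·P/(1+K_p·P) = 17.9/(0.25s + 1 + 17.9), with pole at s = −(1 + 17.9)/0.25 = −75.61.

s = -75.61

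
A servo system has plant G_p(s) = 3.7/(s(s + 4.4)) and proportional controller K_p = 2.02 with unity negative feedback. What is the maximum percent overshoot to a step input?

1.41%

Closed-loop characteristic equation: s² + 4.4s + 7.474 = 0, so ω_n = 2.734 rad/s and ζ = 4.4/(2·2.734) = 0.8047.
%OS = 100·exp(−πζ/√(1−ζ²)) = 100·exp(−π·0.8047/√0.3524) = 1.41%.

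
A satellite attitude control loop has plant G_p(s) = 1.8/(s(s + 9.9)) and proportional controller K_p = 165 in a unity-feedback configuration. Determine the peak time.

From 1 + K_pG_p(s) = 0: s² + 9.9s + 297 = 0 ⇒ ω_n = 17.23, ζ = 0.2872.
Damped frequency ω_d = ω_n√(1−ζ²) = 16.51 rad/s, so peak time T_p = π/ω_d = 0.19 s.

T_p = 0.19 s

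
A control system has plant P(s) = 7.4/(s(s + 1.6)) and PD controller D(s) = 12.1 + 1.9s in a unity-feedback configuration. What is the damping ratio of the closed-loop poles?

ζ = 0.827

Forward path: (12.1 + 1.9s)·7.4/(s(s+1.6)). The closed-loop characteristic equation is s² + (1.6 + 7.4·1.9)s + 7.4·12.1 = 0.
That is s² + 15.66s + 89.54 = 0, so ω_n = 9.463 rad/s and ζ = 15.66/(2·9.463) = 0.8275.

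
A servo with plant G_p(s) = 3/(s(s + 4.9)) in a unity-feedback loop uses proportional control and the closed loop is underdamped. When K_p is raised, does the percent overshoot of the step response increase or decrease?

increase

Characteristic equation s² + 4.9s + K_p·3 = 0: raising K_p raises ω_n while 2ζω_n = 4.9 is fixed, so ζ falls and overshoot grows.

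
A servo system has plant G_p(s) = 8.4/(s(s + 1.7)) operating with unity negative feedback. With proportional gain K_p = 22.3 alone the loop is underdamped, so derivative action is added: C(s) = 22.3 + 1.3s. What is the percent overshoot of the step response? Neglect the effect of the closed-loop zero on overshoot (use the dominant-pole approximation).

19.5%

Forward path: (22.3 + 1.3s)·8.4/(s(s+1.7)). The closed-loop characteristic equation is s² + (1.7 + 8.4·1.3)s + 8.4·22.3 = 0.
That is s² + 12.62s + 187.3 = 0, so ω_n = 13.69 rad/s and ζ = 12.62/(2·13.69) = 0.461.
%OS = 100·exp(−πζ/√(1−ζ²)) = 19.5%.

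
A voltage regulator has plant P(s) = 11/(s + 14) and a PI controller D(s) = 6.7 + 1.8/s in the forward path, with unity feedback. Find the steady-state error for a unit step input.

0

The open loop D(s)P(s) has a pole at the origin (type 1), so the static position error constant is infinite and e_ss = 1/(1+∞) = 0.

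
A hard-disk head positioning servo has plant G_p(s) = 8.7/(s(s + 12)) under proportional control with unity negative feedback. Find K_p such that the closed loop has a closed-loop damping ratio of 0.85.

K_p = 5.73

Closed-loop characteristic equation: s² + 12s + K_p·8.7 = 0.
So ω_n = √(8.7K_p) and 2ζω_n = 12, giving ζ = 12/(2√(8.7K_p)).
Setting ζ = 0.85: √(8.7K_p) = 12/(2·0.85) = 7.059, so K_p = 49.83/8.7 = 5.73.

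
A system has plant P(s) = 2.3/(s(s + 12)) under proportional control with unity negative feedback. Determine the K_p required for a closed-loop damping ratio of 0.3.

Closed-loop characteristic equation: s² + 12s + K_p·2.3 = 0.
So ω_n = √(2.3K_p) and 2ζω_n = 12, giving ζ = 12/(2√(2.3K_p)).
Setting ζ = 0.3: √(2.3K_p) = 12/(2·0.3) = 20, so K_p = 400/2.3 = 174.

K_p = 174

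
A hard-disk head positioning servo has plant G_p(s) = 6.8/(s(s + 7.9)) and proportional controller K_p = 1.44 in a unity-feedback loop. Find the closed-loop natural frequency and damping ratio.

ω_n = 3.13 rad/s, ζ = 1.26

The closed-loop denominator is s(s+7.9) + 1.44·6.8 = s² + 7.9s + 9.792.
So ω_n² = 9.792 ⇒ ω_n = 3.129 rad/s, and ζ = 7.9/(2ω_n) = 1.26.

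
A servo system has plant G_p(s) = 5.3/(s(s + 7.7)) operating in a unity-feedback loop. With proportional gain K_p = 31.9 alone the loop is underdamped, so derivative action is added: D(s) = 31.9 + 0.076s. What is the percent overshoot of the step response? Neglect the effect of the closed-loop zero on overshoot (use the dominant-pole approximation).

Forward path: (31.9 + 0.076s)·5.3/(s(s+7.7)). The closed-loop characteristic equation is s² + (7.7 + 5.3·0.076)s + 5.3·31.9 = 0.
That is s² + 8.103s + 169.1 = 0, so ω_n = 13 rad/s and ζ = 8.103/(2·13) = 0.3116.
%OS = 100·exp(−πζ/√(1−ζ²)) = 35.7%.

35.7%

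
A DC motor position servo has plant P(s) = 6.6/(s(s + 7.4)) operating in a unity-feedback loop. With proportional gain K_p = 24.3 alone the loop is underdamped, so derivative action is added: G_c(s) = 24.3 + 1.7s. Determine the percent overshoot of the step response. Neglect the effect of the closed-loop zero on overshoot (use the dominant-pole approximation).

3.31%

Forward path: (24.3 + 1.7s)·6.6/(s(s+7.4)). The closed-loop characteristic equation is s² + (7.4 + 6.6·1.7)s + 6.6·24.3 = 0.
That is s² + 18.62s + 160.4 = 0, so ω_n = 12.66 rad/s and ζ = 18.62/(2·12.66) = 0.7351.
%OS = 100·exp(−πζ/√(1−ζ²)) = 3.31%.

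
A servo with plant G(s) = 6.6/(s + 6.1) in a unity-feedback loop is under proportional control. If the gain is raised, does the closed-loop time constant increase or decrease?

decrease

The closed-loop bandwidth 6.1+K_p·6.6 grows with K_p, so τ shrinks.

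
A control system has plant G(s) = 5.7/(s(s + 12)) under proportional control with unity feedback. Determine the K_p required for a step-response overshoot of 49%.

K_p = 129

From %OS = 100·exp(−πζ/√(1−ζ²)) = 49%, ζ = −ln(0.49)/√(π²+ln²(0.49)) = 0.2214.
Characteristic equation s² + 12s + 5.7K_p = 0 gives ζ = 12/(2√(5.7K_p)).
Setting ζ = 0.2214: √(5.7K_p) = 12/(2·0.2214) = 27.1, so K_p = 734.2/5.7 = 129.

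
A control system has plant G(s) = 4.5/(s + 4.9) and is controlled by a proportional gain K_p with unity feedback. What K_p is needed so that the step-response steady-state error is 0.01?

Steady-state error for a unit step on this type-0 loop is 1/(1 + K_p·G(0)).
G(0) = 0.9184. Require 1/(1 + K_p·0.9184) = 0.01, so 1 + 0.9184·K_p = 100.
K_p = (100 − 1)/0.9184 = 108.

K_p = 108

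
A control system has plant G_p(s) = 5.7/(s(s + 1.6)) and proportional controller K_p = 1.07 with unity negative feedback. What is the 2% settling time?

The closed-loop denominator s² + 1.6s + 6.099 gives ω_n = √6.099 = 2.47 and ζ = 1.6/(2ω_n) = 0.3239.
2% settling time T_s ≈ 4/(ζω_n) = 4/0.8 = 5 s.

T_s ≈ 5 s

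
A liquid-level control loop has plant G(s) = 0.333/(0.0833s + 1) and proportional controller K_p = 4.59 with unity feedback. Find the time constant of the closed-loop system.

τ = 0.0329 s

Closed loop: T(s) = K_p·G/(1+K_p·G) = 1.528/(0.0833s + 1 + 1.528), with pole at s = −(1 + 1.528)/0.0833 = −30.35.
Closed-loop time constant τ = 1/30.35 = 0.0329 s.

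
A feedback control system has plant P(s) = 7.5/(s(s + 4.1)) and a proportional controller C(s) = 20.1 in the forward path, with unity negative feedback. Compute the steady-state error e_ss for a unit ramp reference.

0.0272

The loop has one pole at the origin (type 1). Velocity error constant K_v = lim_{s→0} s·C(s)P(s) = 20.1·7.5/4.1 = 36.77.
Steady-state error to a unit ramp: e_ss = 1/K_v = 0.0272.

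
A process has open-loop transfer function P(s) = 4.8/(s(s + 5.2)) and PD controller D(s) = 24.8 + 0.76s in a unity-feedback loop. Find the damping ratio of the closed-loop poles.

ζ = 0.405

Forward path: (24.8 + 0.76s)·4.8/(s(s+5.2)). The closed-loop characteristic equation is s² + (5.2 + 4.8·0.76)s + 4.8·24.8 = 0.
That is s² + 8.848s + 119 = 0, so ω_n = 10.91 rad/s and ζ = 8.848/(2·10.91) = 0.4055.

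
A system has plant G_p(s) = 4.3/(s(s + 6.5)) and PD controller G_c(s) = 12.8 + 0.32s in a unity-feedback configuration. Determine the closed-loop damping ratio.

Forward path: (12.8 + 0.32s)·4.3/(s(s+6.5)). The closed-loop characteristic equation is s² + (6.5 + 4.3·0.32)s + 4.3·12.8 = 0.
That is s² + 7.876s + 55.04 = 0, so ω_n = 7.419 rad/s and ζ = 7.876/(2·7.419) = 0.5308.

ζ = 0.531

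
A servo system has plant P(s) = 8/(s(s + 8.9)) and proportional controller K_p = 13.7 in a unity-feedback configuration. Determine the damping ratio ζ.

ζ = 0.425

With unity feedback the closed-loop characteristic equation is s² + 8.9s + 13.7·8 = s² + 8.9s + 109.6 = 0.
So ω_n² = 109.6 ⇒ ω_n = 10.47 rad/s, and ζ = 8.9/(2ω_n) = 0.425.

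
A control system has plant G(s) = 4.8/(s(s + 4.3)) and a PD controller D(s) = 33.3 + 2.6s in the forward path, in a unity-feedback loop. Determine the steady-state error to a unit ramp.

0.0269

The loop has one pole at the origin (type 1). Velocity error constant K_v = lim_{s→0} s·D(s)G(s) = 33.3·4.8/4.3 = 37.17.
Steady-state error to a unit ramp: e_ss = 1/K_v = 0.0269.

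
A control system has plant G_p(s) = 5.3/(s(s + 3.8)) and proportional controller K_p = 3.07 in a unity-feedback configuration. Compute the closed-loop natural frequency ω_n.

With unity feedback the closed-loop characteristic equation is s² + 3.8s + 3.07·5.3 = s² + 3.8s + 16.27 = 0.
So ω_n² = 16.27 ⇒ ω_n = 4.034 rad/s, and ζ = 3.8/(2ω_n) = 0.471.

ω_n = 4.03 rad/s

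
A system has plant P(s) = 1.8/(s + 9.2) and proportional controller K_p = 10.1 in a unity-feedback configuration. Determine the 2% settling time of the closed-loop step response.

Closed-loop transfer function: T(s) = K_p·P(s)/(1 + K_p·P(s)) = 18.18/(s + 9.2 + 18.18) = 18.18/(s + 27.38).
Time constant τ = 1/27.38 = 0.03652 s, so the 2% settling time is about 4τ = 0.146 s.

T_s ≈ 0.146 s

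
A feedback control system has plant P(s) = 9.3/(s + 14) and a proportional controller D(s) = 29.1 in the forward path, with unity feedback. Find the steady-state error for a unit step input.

0.0492

The loop is type 0. Static position error constant K_pos = D(0)·P(0) = 29.1·0.6643 = 19.33.
Steady-state error to a unit step: e_ss = 1/(1+K_pos) = 1/20.33 = 0.0492.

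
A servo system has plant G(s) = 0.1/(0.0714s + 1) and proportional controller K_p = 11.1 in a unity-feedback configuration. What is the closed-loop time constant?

τ = 0.0338 s

Closed loop: T(s) = K_p·G/(1+K_p·G) = 1.11/(0.0714s + 1 + 1.11), with pole at s = −(1 + 1.11)/0.0714 = −29.55.
Closed-loop time constant τ = 1/29.55 = 0.0338 s.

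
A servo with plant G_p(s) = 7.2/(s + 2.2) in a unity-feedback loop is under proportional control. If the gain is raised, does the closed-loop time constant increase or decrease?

The closed-loop bandwidth 2.2+K_p·7.2 grows with K_p, so τ shrinks.

decrease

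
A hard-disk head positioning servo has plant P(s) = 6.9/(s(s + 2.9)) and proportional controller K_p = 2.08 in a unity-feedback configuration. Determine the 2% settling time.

T_s ≈ 2.76 s

Closed-loop characteristic equation: s² + 2.9s + 14.35 = 0, so ω_n = 3.788 rad/s and ζ = 2.9/(2·3.788) = 0.3827.
2% settling time T_s ≈ 4/(ζω_n) = 4/1.45 = 2.76 s.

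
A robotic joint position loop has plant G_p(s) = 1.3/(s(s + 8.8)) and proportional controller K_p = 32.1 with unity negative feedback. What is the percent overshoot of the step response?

5.38%

The closed-loop denominator s² + 8.8s + 41.73 gives ω_n = √41.73 = 6.46 and ζ = 8.8/(2ω_n) = 0.6811.
%OS = 100·exp(−πζ/√(1−ζ²)) = 100·exp(−π·0.6811/√0.5361) = 5.38%.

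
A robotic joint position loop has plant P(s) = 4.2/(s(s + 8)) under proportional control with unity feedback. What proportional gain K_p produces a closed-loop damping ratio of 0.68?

Closed-loop characteristic equation: s² + 8s + K_p·4.2 = 0.
So ω_n = √(4.2K_p) and 2ζω_n = 8, giving ζ = 8/(2√(4.2K_p)).
Setting ζ = 0.68: √(4.2K_p) = 8/(2·0.68) = 5.882, so K_p = 34.6/4.2 = 8.24.

K_p = 8.24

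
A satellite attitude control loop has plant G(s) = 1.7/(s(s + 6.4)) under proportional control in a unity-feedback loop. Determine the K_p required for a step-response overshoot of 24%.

K_p = 35.2

From %OS = 100·exp(−πζ/√(1−ζ²)) = 24%, ζ = −ln(0.24)/√(π²+ln²(0.24)) = 0.4136.
Characteristic equation s² + 6.4s + 1.7K_p = 0 gives ζ = 6.4/(2√(1.7K_p)).
Setting ζ = 0.4136: √(1.7K_p) = 6.4/(2·0.4136) = 7.737, so K_p = 59.86/1.7 = 35.2.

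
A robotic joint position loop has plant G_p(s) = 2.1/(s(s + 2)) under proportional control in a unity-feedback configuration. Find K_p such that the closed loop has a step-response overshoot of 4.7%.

From %OS = 100·exp(−πζ/√(1−ζ²)) = 4.7%, ζ = −ln(0.047)/√(π²+ln²(0.047)) = 0.6975.
Characteristic equation s² + 2s + 2.1K_p = 0 gives ζ = 2/(2√(2.1K_p)).
Setting ζ = 0.6975: √(2.1K_p) = 2/(2·0.6975) = 1.434, so K_p = 2.056/2.1 = 0.979.

K_p = 0.979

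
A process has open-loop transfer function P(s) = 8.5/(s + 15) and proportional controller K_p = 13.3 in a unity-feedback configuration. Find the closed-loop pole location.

Closed-loop transfer function: T(s) = K_p·P(s)/(1 + K_p·P(s)) = 113.1/(s + 15 + 113.1) = 113.1/(s + 128.1).
The closed-loop pole is at s = −128.1.

s = -128.1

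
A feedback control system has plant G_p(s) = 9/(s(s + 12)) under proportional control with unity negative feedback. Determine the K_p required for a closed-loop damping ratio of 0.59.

K_p = 11.5

Closed-loop characteristic equation: s² + 12s + K_p·9 = 0.
So ω_n = √(9K_p) and 2ζω_n = 12, giving ζ = 12/(2√(9K_p)).
Setting ζ = 0.59: √(9K_p) = 12/(2·0.59) = 10.17, so K_p = 103.4/9 = 11.5.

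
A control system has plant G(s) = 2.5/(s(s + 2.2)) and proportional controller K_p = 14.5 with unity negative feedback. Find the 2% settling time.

T_s ≈ 3.64 s

Closed-loop characteristic equation: s² + 2.2s + 36.25 = 0, so ω_n = 6.021 rad/s and ζ = 2.2/(2·6.021) = 0.1827.
2% settling time T_s ≈ 4/(ζω_n) = 4/1.1 = 3.64 s.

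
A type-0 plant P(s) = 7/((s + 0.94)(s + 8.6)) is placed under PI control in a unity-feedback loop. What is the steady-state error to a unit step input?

0

The PI controller's integrator makes the forward path type 1, so e_ss to a step is zero.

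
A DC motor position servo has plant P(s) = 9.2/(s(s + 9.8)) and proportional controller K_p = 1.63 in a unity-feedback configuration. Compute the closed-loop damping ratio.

With unity feedback the closed-loop characteristic equation is s² + 9.8s + 1.63·9.2 = s² + 9.8s + 15 = 0.
So ω_n² = 15 ⇒ ω_n = 3.872 rad/s, and ζ = 9.8/(2ω_n) = 1.27.

ζ = 1.27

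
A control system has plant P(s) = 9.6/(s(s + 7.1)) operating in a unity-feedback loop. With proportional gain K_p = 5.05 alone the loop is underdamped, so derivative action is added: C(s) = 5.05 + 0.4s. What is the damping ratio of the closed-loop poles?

Forward path: (5.05 + 0.4s)·9.6/(s(s+7.1)). The closed-loop characteristic equation is s² + (7.1 + 9.6·0.4)s + 9.6·5.05 = 0.
That is s² + 10.94s + 48.48 = 0, so ω_n = 6.963 rad/s and ζ = 10.94/(2·6.963) = 0.7856.

ζ = 0.786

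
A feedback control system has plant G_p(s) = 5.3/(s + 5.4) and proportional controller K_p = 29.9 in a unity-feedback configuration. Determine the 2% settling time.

Closed-loop transfer function: T(s) = K_p·G_p(s)/(1 + K_p·G_p(s)) = 158.5/(s + 5.4 + 158.5) = 158.5/(s + 163.9).
Time constant τ = 1/163.9 = 0.006102 s, so the 2% settling time is about 4τ = 0.0244 s.

T_s ≈ 0.0244 s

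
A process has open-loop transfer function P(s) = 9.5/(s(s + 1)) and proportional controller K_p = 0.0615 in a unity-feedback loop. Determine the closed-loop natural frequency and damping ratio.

ω_n = 0.764 rad/s, ζ = 0.654

1 + K_p·P(s) = 0 gives s² + 1s + 0.5842 = 0.
So ω_n² = 0.5842 ⇒ ω_n = 0.7644 rad/s, and ζ = 1/(2ω_n) = 0.654.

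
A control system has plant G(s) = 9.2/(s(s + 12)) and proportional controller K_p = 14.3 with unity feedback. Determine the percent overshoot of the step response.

14.5%

The closed-loop denominator s² + 12s + 131.6 gives ω_n = √131.6 = 11.47 and ζ = 12/(2ω_n) = 0.5231.
%OS = 100·exp(−πζ/√(1−ζ²)) = 100·exp(−π·0.5231/√0.7264) = 14.5%.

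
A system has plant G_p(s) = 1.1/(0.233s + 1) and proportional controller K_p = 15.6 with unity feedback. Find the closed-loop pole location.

Closed loop: T(s) = K_p·G_p/(1+K_p·G_p) = 17.16/(0.233s + 1 + 17.16), with pole at s = −(1 + 17.16)/0.233 = −77.94.

s = -77.94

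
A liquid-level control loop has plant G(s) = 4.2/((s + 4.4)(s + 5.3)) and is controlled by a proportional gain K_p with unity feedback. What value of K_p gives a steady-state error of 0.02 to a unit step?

Steady-state error for a unit step on this type-0 loop is 1/(1 + K_p·G(0)).
G(0) = 0.1801. Require 1/(1 + K_p·0.1801) = 0.02, so 1 + 0.1801·K_p = 50.
K_p = (50 − 1)/0.1801 = 272.

K_p = 272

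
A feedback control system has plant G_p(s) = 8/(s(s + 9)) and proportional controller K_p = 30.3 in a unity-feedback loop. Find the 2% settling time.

From 1 + K_pG_p(s) = 0: s² + 9s + 242.4 = 0 ⇒ ω_n = 15.57, ζ = 0.289.
2% settling time T_s ≈ 4/(ζω_n) = 4/4.5 = 0.889 s.

T_s ≈ 0.889 s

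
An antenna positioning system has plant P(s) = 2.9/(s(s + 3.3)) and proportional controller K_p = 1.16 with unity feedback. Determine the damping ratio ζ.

The closed-loop denominator is s(s+3.3) + 1.16·2.9 = s² + 3.3s + 3.364.
So ω_n² = 3.364 ⇒ ω_n = 1.834 rad/s, and ζ = 3.3/(2ω_n) = 0.9.

ζ = 0.9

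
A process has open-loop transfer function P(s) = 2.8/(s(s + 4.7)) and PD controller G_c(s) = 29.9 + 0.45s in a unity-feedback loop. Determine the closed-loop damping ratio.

Forward path: (29.9 + 0.45s)·2.8/(s(s+4.7)). The closed-loop characteristic equation is s² + (4.7 + 2.8·0.45)s + 2.8·29.9 = 0.
That is s² + 5.96s + 83.72 = 0, so ω_n = 9.15 rad/s and ζ = 5.96/(2·9.15) = 0.3257.

ζ = 0.326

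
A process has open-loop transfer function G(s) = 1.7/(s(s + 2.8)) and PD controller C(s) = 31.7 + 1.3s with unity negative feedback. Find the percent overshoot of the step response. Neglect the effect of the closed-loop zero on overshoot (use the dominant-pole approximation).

32%

Forward path: (31.7 + 1.3s)·1.7/(s(s+2.8)). The closed-loop characteristic equation is s² + (2.8 + 1.7·1.3)s + 1.7·31.7 = 0.
That is s² + 5.01s + 53.89 = 0, so ω_n = 7.341 rad/s and ζ = 5.01/(2·7.341) = 0.3412.
%OS = 100·exp(−πζ/√(1−ζ²)) = 32%.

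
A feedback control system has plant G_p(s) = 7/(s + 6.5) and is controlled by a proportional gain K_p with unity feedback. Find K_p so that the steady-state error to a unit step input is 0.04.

K_p = 22.3

The loop is type 0, so e_ss(step) = 1/(1 + K_pos) with K_pos = K_p·G_p(0).
G_p(0) = 1.077. Require 1/(1 + K_p·1.077) = 0.04, so 1 + 1.077·K_p = 25.
K_p = (25 − 1)/1.077 = 22.3.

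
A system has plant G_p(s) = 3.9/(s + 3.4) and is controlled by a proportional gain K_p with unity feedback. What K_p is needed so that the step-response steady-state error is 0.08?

Steady-state error for a unit step on this type-0 loop is 1/(1 + K_p·G_p(0)).
G_p(0) = 1.147. Require 1/(1 + K_p·1.147) = 0.08, so 1 + 1.147·K_p = 12.5.
K_p = (12.5 − 1)/1.147 = 10.

K_p = 10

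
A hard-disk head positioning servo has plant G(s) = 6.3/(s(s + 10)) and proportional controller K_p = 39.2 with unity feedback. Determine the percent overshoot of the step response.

From 1 + K_pG(s) = 0: s² + 10s + 247 = 0 ⇒ ω_n = 15.71, ζ = 0.3182.
%OS = 100·exp(−πζ/√(1−ζ²)) = 100·exp(−π·0.3182/√0.8988) = 34.8%.

34.8%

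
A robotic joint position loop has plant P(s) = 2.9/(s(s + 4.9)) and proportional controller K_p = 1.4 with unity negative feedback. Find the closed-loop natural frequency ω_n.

ω_n = 2.01 rad/s

1 + K_p·P(s) = 0 gives s² + 4.9s + 4.06 = 0.
Matching s² + 2ζω_n s + ω_n²: ω_n = √4.06 = 2.015 rad/s and 2ζω_n = 4.9, so ζ = 4.9/(2·2.015) = 1.22.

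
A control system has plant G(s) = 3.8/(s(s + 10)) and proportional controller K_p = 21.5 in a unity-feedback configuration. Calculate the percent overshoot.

12.4%

Closed-loop characteristic equation: s² + 10s + 81.7 = 0, so ω_n = 9.039 rad/s and ζ = 10/(2·9.039) = 0.5532.
%OS = 100·exp(−πζ/√(1−ζ²)) = 100·exp(−π·0.5532/√0.694) = 12.4%.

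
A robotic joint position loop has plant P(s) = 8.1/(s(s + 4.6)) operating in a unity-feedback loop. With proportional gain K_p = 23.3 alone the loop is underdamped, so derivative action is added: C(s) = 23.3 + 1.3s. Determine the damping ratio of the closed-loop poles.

Forward path: (23.3 + 1.3s)·8.1/(s(s+4.6)). The closed-loop characteristic equation is s² + (4.6 + 8.1·1.3)s + 8.1·23.3 = 0.
That is s² + 15.13s + 188.7 = 0, so ω_n = 13.74 rad/s and ζ = 15.13/(2·13.74) = 0.5507.

ζ = 0.551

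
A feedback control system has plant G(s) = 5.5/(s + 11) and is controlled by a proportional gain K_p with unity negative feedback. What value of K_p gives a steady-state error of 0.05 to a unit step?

K_p = 38

The loop is type 0, so e_ss(step) = 1/(1 + K_pos) with K_pos = K_p·G(0).
G(0) = 0.5. Require 1/(1 + K_p·0.5) = 0.05, so 1 + 0.5·K_p = 20.
K_p = (20 − 1)/0.5 = 38.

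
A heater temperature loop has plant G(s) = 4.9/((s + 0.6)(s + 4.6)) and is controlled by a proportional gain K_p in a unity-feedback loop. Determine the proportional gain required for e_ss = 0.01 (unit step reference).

K_p = 55.8

For a type-0 loop with proportional control, e_ss = 1/(1 + K_p·G(0)).
G(0) = 1.775. Require 1/(1 + K_p·1.775) = 0.01, so 1 + 1.775·K_p = 100.
K_p = (100 − 1)/1.775 = 55.8.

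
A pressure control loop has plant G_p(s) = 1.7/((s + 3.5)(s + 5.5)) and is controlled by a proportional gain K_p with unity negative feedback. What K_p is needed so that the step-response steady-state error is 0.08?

The loop is type 0, so e_ss(step) = 1/(1 + K_pos) with K_pos = K_p·G_p(0).
G_p(0) = 0.08831. Require 1/(1 + K_p·0.08831) = 0.08, so 1 + 0.08831·K_p = 12.5.
K_p = (12.5 − 1)/0.08831 = 130.

K_p = 130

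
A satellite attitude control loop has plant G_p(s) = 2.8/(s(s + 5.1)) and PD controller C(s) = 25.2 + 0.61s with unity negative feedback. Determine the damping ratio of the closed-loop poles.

ζ = 0.405

Forward path: (25.2 + 0.61s)·2.8/(s(s+5.1)). The closed-loop characteristic equation is s² + (5.1 + 2.8·0.61)s + 2.8·25.2 = 0.
That is s² + 6.808s + 70.56 = 0, so ω_n = 8.4 rad/s and ζ = 6.808/(2·8.4) = 0.4052.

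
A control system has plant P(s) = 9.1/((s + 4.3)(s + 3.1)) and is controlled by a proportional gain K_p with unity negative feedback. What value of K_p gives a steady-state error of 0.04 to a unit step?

K_p = 35.2

For a type-0 loop with proportional control, e_ss = 1/(1 + K_p·P(0)).
P(0) = 0.6827. Require 1/(1 + K_p·0.6827) = 0.04, so 1 + 0.6827·K_p = 25.
K_p = (25 − 1)/0.6827 = 35.2.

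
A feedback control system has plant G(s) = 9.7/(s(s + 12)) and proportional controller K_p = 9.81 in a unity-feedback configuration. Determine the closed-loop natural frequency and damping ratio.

ω_n = 9.75 rad/s, ζ = 0.615

The closed-loop denominator is s(s+12) + 9.81·9.7 = s² + 12s + 95.16.
Matching s² + 2ζω_n s + ω_n²: ω_n = √95.16 = 9.755 rad/s and 2ζω_n = 12, so ζ = 12/(2·9.755) = 0.615.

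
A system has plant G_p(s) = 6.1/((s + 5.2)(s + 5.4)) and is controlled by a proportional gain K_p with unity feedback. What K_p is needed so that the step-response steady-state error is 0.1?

K_p = 41.4

The loop is type 0, so e_ss(step) = 1/(1 + K_pos) with K_pos = K_p·G_p(0).
G_p(0) = 0.2172. Require 1/(1 + K_p·0.2172) = 0.1, so 1 + 0.2172·K_p = 10.
K_p = (10 − 1)/0.2172 = 41.4.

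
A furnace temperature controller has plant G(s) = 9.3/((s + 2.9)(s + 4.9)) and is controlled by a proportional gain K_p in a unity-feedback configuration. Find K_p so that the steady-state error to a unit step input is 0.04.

K_p = 36.7

The loop is type 0, so e_ss(step) = 1/(1 + K_pos) with K_pos = K_p·G(0).
G(0) = 0.6545. Require 1/(1 + K_p·0.6545) = 0.04, so 1 + 0.6545·K_p = 25.
K_p = (25 − 1)/0.6545 = 36.7.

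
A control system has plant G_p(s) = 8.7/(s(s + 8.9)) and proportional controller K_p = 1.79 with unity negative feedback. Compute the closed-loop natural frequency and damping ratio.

With unity feedback the closed-loop characteristic equation is s² + 8.9s + 1.79·8.7 = s² + 8.9s + 15.57 = 0.
Matching s² + 2ζω_n s + ω_n²: ω_n = √15.57 = 3.946 rad/s and 2ζω_n = 8.9, so ζ = 8.9/(2·3.946) = 1.13.

ω_n = 3.95 rad/s, ζ = 1.13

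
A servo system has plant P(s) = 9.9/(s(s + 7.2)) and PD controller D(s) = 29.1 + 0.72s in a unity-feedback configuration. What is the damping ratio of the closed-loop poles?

Forward path: (29.1 + 0.72s)·9.9/(s(s+7.2)). The closed-loop characteristic equation is s² + (7.2 + 9.9·0.72)s + 9.9·29.1 = 0.
That is s² + 14.33s + 288.1 = 0, so ω_n = 16.97 rad/s and ζ = 14.33/(2·16.97) = 0.4221.

ζ = 0.422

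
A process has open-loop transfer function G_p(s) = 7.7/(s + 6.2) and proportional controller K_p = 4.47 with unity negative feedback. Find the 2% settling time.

T_s ≈ 0.0985 s

Closed-loop transfer function: T(s) = K_p·G_p(s)/(1 + K_p·G_p(s)) = 34.42/(s + 6.2 + 34.42) = 34.42/(s + 40.62).
Time constant τ = 1/40.62 = 0.02462 s, so the 2% settling time is about 4τ = 0.0985 s.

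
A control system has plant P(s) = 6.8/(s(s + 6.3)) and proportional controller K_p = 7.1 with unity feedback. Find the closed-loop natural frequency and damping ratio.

ω_n = 6.95 rad/s, ζ = 0.453

1 + K_p·P(s) = 0 gives s² + 6.3s + 48.28 = 0.
So ω_n² = 48.28 ⇒ ω_n = 6.948 rad/s, and ζ = 6.3/(2ω_n) = 0.453.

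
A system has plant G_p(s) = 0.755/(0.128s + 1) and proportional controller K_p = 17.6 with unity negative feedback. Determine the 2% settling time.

Closed loop: T(s) = K_p·G_p/(1+K_p·G_p) = 13.29/(0.128s + 1 + 13.29), with pole at s = −(1 + 13.29)/0.128 = −111.6.
τ = 1/111.6 = 0.008959 s, so 2% settling time ≈ 4τ = 0.0358 s.

T_s ≈ 0.0358 s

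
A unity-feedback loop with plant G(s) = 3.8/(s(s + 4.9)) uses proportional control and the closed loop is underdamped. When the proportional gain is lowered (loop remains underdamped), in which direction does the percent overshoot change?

decrease

ζ = 4.9/(2√(3.8K_p)) rises as K_p falls; higher damping means less overshoot.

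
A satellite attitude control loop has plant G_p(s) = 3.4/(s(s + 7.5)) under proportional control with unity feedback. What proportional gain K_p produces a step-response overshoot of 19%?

From %OS = 100·exp(−πζ/√(1−ζ²)) = 19%, ζ = −ln(0.19)/√(π²+ln²(0.19)) = 0.4673.
Characteristic equation s² + 7.5s + 3.4K_p = 0 gives ζ = 7.5/(2√(3.4K_p)).
Setting ζ = 0.4673: √(3.4K_p) = 7.5/(2·0.4673) = 8.024, so K_p = 64.39/3.4 = 18.9.

K_p = 18.9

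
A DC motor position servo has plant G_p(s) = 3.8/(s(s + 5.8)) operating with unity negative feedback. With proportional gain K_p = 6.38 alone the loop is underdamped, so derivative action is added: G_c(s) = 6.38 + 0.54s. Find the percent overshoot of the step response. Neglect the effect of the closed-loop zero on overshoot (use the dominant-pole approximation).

Forward path: (6.38 + 0.54s)·3.8/(s(s+5.8)). The closed-loop characteristic equation is s² + (5.8 + 3.8·0.54)s + 3.8·6.38 = 0.
That is s² + 7.852s + 24.24 = 0, so ω_n = 4.924 rad/s and ζ = 7.852/(2·4.924) = 0.7973.
%OS = 100·exp(−πζ/√(1−ζ²)) = 1.58%.

1.58%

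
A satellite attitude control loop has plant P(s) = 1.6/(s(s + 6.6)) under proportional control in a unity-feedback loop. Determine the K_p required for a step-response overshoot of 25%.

From %OS = 100·exp(−πζ/√(1−ζ²)) = 25%, ζ = −ln(0.25)/√(π²+ln²(0.25)) = 0.4037.
Characteristic equation s² + 6.6s + 1.6K_p = 0 gives ζ = 6.6/(2√(1.6K_p)).
Setting ζ = 0.4037: √(1.6K_p) = 6.6/(2·0.4037) = 8.174, so K_p = 66.82/1.6 = 41.8.

K_p = 41.8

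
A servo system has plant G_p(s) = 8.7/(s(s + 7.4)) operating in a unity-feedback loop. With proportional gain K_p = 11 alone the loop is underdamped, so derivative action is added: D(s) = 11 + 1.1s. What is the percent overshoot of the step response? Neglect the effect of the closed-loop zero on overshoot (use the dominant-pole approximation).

0.419%

Forward path: (11 + 1.1s)·8.7/(s(s+7.4)). The closed-loop characteristic equation is s² + (7.4 + 8.7·1.1)s + 8.7·11 = 0.
That is s² + 16.97s + 95.7 = 0, so ω_n = 9.783 rad/s and ζ = 16.97/(2·9.783) = 0.8674.
%OS = 100·exp(−πζ/√(1−ζ²)) = 0.419%.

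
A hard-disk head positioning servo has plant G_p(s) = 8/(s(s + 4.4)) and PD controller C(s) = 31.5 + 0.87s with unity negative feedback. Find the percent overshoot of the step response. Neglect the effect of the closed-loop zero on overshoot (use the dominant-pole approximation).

30%

Forward path: (31.5 + 0.87s)·8/(s(s+4.4)). The closed-loop characteristic equation is s² + (4.4 + 8·0.87)s + 8·31.5 = 0.
That is s² + 11.36s + 252 = 0, so ω_n = 15.87 rad/s and ζ = 11.36/(2·15.87) = 0.3578.
%OS = 100·exp(−πζ/√(1−ζ²)) = 30%.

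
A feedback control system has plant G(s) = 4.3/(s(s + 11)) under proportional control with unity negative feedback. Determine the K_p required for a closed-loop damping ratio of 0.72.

K_p = 13.6

Closed-loop characteristic equation: s² + 11s + K_p·4.3 = 0.
So ω_n = √(4.3K_p) and 2ζω_n = 11, giving ζ = 11/(2√(4.3K_p)).
Setting ζ = 0.72: √(4.3K_p) = 11/(2·0.72) = 7.639, so K_p = 58.35/4.3 = 13.6.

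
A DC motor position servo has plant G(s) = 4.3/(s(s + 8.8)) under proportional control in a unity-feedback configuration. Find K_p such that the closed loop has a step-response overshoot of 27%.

K_p = 30.4

From %OS = 100·exp(−πζ/√(1−ζ²)) = 27%, ζ = −ln(0.27)/√(π²+ln²(0.27)) = 0.3847.
Characteristic equation s² + 8.8s + 4.3K_p = 0 gives ζ = 8.8/(2√(4.3K_p)).
Setting ζ = 0.3847: √(4.3K_p) = 8.8/(2·0.3847) = 11.44, so K_p = 130.8/4.3 = 30.4.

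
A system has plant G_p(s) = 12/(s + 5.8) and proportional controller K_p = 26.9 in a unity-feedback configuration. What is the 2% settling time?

T_s ≈ 0.0122 s

Closed-loop transfer function: T(s) = K_p·G_p(s)/(1 + K_p·G_p(s)) = 322.8/(s + 5.8 + 322.8) = 322.8/(s + 328.6).
Time constant τ = 1/328.6 = 0.003043 s, so the 2% settling time is about 4τ = 0.0122 s.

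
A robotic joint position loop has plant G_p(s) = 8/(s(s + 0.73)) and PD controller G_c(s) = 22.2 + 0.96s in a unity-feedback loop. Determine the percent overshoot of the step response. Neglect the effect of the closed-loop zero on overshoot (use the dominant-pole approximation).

Forward path: (22.2 + 0.96s)·8/(s(s+0.73)). The closed-loop characteristic equation is s² + (0.73 + 8·0.96)s + 8·22.2 = 0.
That is s² + 8.41s + 177.6 = 0, so ω_n = 13.33 rad/s and ζ = 8.41/(2·13.33) = 0.3155.
%OS = 100·exp(−πζ/√(1−ζ²)) = 35.2%.

35.2%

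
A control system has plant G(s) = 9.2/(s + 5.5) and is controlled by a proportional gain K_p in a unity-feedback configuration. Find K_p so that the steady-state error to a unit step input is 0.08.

K_p = 6.88

Steady-state error for a unit step on this type-0 loop is 1/(1 + K_p·G(0)).
G(0) = 1.673. Require 1/(1 + K_p·1.673) = 0.08, so 1 + 1.673·K_p = 12.5.
K_p = (12.5 − 1)/1.673 = 6.88.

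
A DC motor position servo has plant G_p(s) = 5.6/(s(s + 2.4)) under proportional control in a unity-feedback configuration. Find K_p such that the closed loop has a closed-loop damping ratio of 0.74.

Closed-loop characteristic equation: s² + 2.4s + K_p·5.6 = 0.
So ω_n = √(5.6K_p) and 2ζω_n = 2.4, giving ζ = 2.4/(2√(5.6K_p)).
Setting ζ = 0.74: √(5.6K_p) = 2.4/(2·0.74) = 1.622, so K_p = 2.63/5.6 = 0.47.

K_p = 0.47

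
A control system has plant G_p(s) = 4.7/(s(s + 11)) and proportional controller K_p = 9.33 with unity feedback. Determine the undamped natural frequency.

ω_n = 6.62 rad/s

1 + K_p·G_p(s) = 0 gives s² + 11s + 43.85 = 0.
Matching s² + 2ζω_n s + ω_n²: ω_n = √43.85 = 6.622 rad/s and 2ζω_n = 11, so ζ = 11/(2·6.622) = 0.831.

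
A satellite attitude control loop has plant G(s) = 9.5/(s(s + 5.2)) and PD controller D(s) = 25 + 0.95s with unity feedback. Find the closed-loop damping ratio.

Forward path: (25 + 0.95s)·9.5/(s(s+5.2)). The closed-loop characteristic equation is s² + (5.2 + 9.5·0.95)s + 9.5·25 = 0.
That is s² + 14.23s + 237.5 = 0, so ω_n = 15.41 rad/s and ζ = 14.23/(2·15.41) = 0.4615.

ζ = 0.462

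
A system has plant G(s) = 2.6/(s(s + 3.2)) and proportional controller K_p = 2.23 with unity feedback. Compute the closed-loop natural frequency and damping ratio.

ω_n = 2.41 rad/s, ζ = 0.664

The closed-loop denominator is s(s+3.2) + 2.23·2.6 = s² + 3.2s + 5.798.
Matching s² + 2ζω_n s + ω_n²: ω_n = √5.798 = 2.408 rad/s and 2ζω_n = 3.2, so ζ = 3.2/(2·2.408) = 0.664.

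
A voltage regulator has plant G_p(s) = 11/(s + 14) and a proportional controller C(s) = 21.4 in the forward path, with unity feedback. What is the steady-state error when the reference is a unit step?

The loop is type 0. Static position error constant K_pos = C(0)·G_p(0) = 21.4·0.7857 = 16.81.
Steady-state error to a unit step: e_ss = 1/(1+K_pos) = 1/17.81 = 0.0561.

0.0561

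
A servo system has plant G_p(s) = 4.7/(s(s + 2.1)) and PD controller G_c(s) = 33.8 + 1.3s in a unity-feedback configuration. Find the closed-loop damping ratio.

ζ = 0.326

Forward path: (33.8 + 1.3s)·4.7/(s(s+2.1)). The closed-loop characteristic equation is s² + (2.1 + 4.7·1.3)s + 4.7·33.8 = 0.
That is s² + 8.21s + 158.9 = 0, so ω_n = 12.6 rad/s and ζ = 8.21/(2·12.6) = 0.3257.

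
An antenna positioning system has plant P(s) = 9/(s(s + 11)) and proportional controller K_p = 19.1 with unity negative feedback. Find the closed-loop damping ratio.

ζ = 0.419

1 + K_p·P(s) = 0 gives s² + 11s + 171.9 = 0.
So ω_n² = 171.9 ⇒ ω_n = 13.11 rad/s, and ζ = 11/(2ω_n) = 0.419.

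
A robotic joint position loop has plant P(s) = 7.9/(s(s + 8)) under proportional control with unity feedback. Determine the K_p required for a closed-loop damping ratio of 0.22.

Closed-loop characteristic equation: s² + 8s + K_p·7.9 = 0.
So ω_n = √(7.9K_p) and 2ζω_n = 8, giving ζ = 8/(2√(7.9K_p)).
Setting ζ = 0.22: √(7.9K_p) = 8/(2·0.22) = 18.18, so K_p = 330.6/7.9 = 41.8.

K_p = 41.8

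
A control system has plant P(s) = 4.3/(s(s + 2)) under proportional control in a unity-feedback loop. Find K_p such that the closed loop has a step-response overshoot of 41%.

From %OS = 100·exp(−πζ/√(1−ζ²)) = 41%, ζ = −ln(0.41)/√(π²+ln²(0.41)) = 0.273.
Characteristic equation s² + 2s + 4.3K_p = 0 gives ζ = 2/(2√(4.3K_p)).
Setting ζ = 0.273: √(4.3K_p) = 2/(2·0.273) = 3.663, so K_p = 13.42/4.3 = 3.12.

K_p = 3.12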